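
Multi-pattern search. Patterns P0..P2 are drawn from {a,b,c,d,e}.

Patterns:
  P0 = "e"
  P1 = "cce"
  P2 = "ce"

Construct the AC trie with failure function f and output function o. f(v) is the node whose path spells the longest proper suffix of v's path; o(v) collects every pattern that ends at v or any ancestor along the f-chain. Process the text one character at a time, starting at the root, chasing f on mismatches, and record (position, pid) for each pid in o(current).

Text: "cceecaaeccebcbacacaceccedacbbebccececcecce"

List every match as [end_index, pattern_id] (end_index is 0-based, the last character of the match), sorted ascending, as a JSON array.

Construct AC machine:
Trie (insert patterns):
  n0 'ε': c→2 e→1
  n1 'e': ·  ←P0
  n2 'c': c→3 e→5
  n3 'cc': e→4
  n4 'cce': ·  ←P1
  n5 'ce': ·  ←P2

Failure links (BFS by depth):
  fail(1) 'e': from fail(0)=0 chase 'e': 0 ⇒ 0;  out={0}∪out(0)={0}
  fail(2) 'c': from fail(0)=0 chase 'c': 0 ⇒ 0;  out=∅∪out(0)=∅
  fail(3) 'cc': from fail(2)=0 chase 'c': 0 ⇒ 2;  out=∅∪out(2)=∅
  fail(5) 'ce': from fail(2)=0 chase 'e': 0 ⇒ 1;  out={2}∪out(1)={0,2}
  fail(4) 'cce': from fail(3)=2 chase 'e': 2 ⇒ 5;  out={1}∪out(5)={0,1,2}

Run:
[0] read 'c'  n0⇒n2
[1] read 'c'  n2⇒n3
[2] read 'e'  n3⇒n4  ** P0@[2:2],P1@[0:2],P2@[1:2]
[3] read 'e'  n4⇒n1 (via fail)  ** P0@[3:3]
[4] read 'c'  n1⇒n2 (via fail)
[5] read 'a'  n2⇒n0 (via fail)
[6] read 'a'  n0⇒n0
[7] read 'e'  n0⇒n1  ** P0@[7:7]
[8] read 'c'  n1⇒n2 (via fail)
[9] read 'c'  n2⇒n3
[10] read 'e'  n3⇒n4  ** P0@[10:10],P1@[8:10],P2@[9:10]
[11] read 'b'  n4⇒n0 (via fail)
[12] read 'c'  n0⇒n2
[13] read 'b'  n2⇒n0 (via fail)
[14] read 'a'  n0⇒n0
[15] read 'c'  n0⇒n2
[16] read 'a'  n2⇒n0 (via fail)
[17] read 'c'  n0⇒n2
[18] read 'a'  n2⇒n0 (via fail)
[19] read 'c'  n0⇒n2
[20] read 'e'  n2⇒n5  ** P0@[20:20],P2@[19:20]
[21] read 'c'  n5⇒n2 (via fail)
[22] read 'c'  n2⇒n3
[23] read 'e'  n3⇒n4  ** P0@[23:23],P1@[21:23],P2@[22:23]
[24] read 'd'  n4⇒n0 (via fail)
[25] read 'a'  n0⇒n0
[26] read 'c'  n0⇒n2
[27] read 'b'  n2⇒n0 (via fail)
[28] read 'b'  n0⇒n0
[29] read 'e'  n0⇒n1  ** P0@[29:29]
[30] read 'b'  n1⇒n0 (via fail)
[31] read 'c'  n0⇒n2
[32] read 'c'  n2⇒n3
[33] read 'e'  n3⇒n4  ** P0@[33:33],P1@[31:33],P2@[32:33]
[34] read 'c'  n4⇒n2 (via fail)
[35] read 'e'  n2⇒n5  ** P0@[35:35],P2@[34:35]
[36] read 'c'  n5⇒n2 (via fail)
[37] read 'c'  n2⇒n3
[38] read 'e'  n3⇒n4  ** P0@[38:38],P1@[36:38],P2@[37:38]
[39] read 'c'  n4⇒n2 (via fail)
[40] read 'c'  n2⇒n3
[41] read 'e'  n3⇒n4  ** P0@[41:41],P1@[39:41],P2@[40:41]

All matches (sorted): [[2,0],[2,1],[2,2],[3,0],[7,0],[10,0],[10,1],[10,2],[20,0],[20,2],[23,0],[23,1],[23,2],[29,0],[33,0],[33,1],[33,2],[35,0],[35,2],[38,0],[38,1],[38,2],[41,0],[41,1],[41,2]]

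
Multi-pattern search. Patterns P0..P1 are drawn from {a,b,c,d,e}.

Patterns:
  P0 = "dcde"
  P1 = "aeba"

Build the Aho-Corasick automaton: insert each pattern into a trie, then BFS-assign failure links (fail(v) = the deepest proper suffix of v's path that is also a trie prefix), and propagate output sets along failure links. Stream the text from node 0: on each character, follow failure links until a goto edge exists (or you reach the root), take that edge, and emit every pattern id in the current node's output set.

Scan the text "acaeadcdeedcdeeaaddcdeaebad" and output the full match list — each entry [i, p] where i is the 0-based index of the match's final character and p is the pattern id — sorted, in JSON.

Construct AC machine:
Trie (insert patterns):
  n0 'ε': a→5 d→1
  n1 'd': c→2
  n2 'dc': d→3
  n3 'dcd': e→4
  n4 'dcde': ·  ←P0
  n5 'a': e→6
  n6 'ae': b→7
  n7 'aeb': a→8
  n8 'aeba': ·  ←P1

Failure links (BFS by depth):
  n1('d'): parent n0 fail=0; on 'd' 0 → fail=0;  out ∅∪∅=∅
  n5('a'): parent n0 fail=0; on 'a' 0 → fail=0;  out ∅∪∅=∅
  n2('dc'): parent n1 fail=0; on 'c' 0 → fail=0;  out ∅∪∅=∅
  n6('ae'): parent n5 fail=0; on 'e' 0 → fail=0;  out ∅∪∅=∅
  n3('dcd'): parent n2 fail=0; on 'd' 0 → fail=1;  out ∅∪∅=∅
  n7('aeb'): parent n6 fail=0; on 'b' 0 → fail=0;  out ∅∪∅=∅
  n4('dcde'): parent n3 fail=1; on 'e' 1→0 → fail=0;  out {0}∪∅={0}
  n8('aeba'): parent n7 fail=0; on 'a' 0 → fail=5;  out {1}∪∅={1}

Run:
pos 0 'a': at 5
pos 1 'c': at 0 (via fail)
pos 2 'a': at 5
pos 3 'e': at 6
pos 4 'a': at 5 (via fail)
pos 5 'd': at 1 (via fail)
pos 6 'c': at 2
pos 7 'd': at 3
pos 8 'e': at 4  ** P0@[5:8]
pos 9 'e': at 0 (via fail)
pos 10 'd': at 1
pos 11 'c': at 2
pos 12 'd': at 3
pos 13 'e': at 4  ** P0@[10:13]
pos 14 'e': at 0 (via fail)
pos 15 'a': at 5
pos 16 'a': at 5 (via fail)
pos 17 'd': at 1 (via fail)
pos 18 'd': at 1 (via fail)
pos 19 'c': at 2
pos 20 'd': at 3
pos 21 'e': at 4  ** P0@[18:21]
pos 22 'a': at 5 (via fail)
pos 23 'e': at 6
pos 24 'b': at 7
pos 25 'a': at 8  ** P1@[22:25]
pos 26 'd': at 1 (via fail)

Result: [[8,0],[13,0],[21,0],[25,1]]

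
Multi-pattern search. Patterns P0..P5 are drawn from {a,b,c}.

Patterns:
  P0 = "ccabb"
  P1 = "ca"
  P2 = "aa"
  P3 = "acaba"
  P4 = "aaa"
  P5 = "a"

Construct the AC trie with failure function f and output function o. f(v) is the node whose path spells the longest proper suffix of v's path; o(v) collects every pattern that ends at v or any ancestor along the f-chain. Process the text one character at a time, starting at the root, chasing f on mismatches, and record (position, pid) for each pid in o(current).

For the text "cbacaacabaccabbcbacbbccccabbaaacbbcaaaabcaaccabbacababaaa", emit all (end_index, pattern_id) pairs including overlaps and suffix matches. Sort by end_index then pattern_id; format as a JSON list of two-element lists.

Build:
Trie (insert patterns):
  n0 'ε': a→7 c→1
  n1 'c': a→6 c→2
  n2 'cc': a→3
  n3 'cca': b→4
  n4 'ccab': b→5
  n5 'ccabb': ·  [P0 ends]
  n6 'ca': ·  [P1 ends]
  n7 'a': a→8 c→9  [P5 ends]
  n8 'aa': a→13  [P2 ends]
  n9 'ac': a→10
  n10 'aca': b→11
  n11 'acab': a→12
  n12 'acaba': ·  [P3 ends]
  n13 'aaa': ·  [P4 ends]

Failure links (BFS by depth):
  n1('c'): parent n0 fail=0; on 'c' 0 → fail=0;  out ∅∪∅=∅
  n7('a'): parent n0 fail=0; on 'a' 0 → fail=0;  out {5}∪∅={5}
  n2('cc'): parent n1 fail=0; on 'c' 0 → fail=1;  out ∅∪∅=∅
  n6('ca'): parent n1 fail=0; on 'a' 0 → fail=7;  out {1}∪{5}={1,5}
  n8('aa'): parent n7 fail=0; on 'a' 0 → fail=7;  out {2}∪{5}={2,5}
  n9('ac'): parent n7 fail=0; on 'c' 0 → fail=1;  out ∅∪∅=∅
  n3('cca'): parent n2 fail=1; on 'a' 1 → fail=6;  out ∅∪{1,5}={1,5}
  n10('aca'): parent n9 fail=1; on 'a' 1 → fail=6;  out ∅∪{1,5}={1,5}
  n13('aaa'): parent n8 fail=7; on 'a' 7 → fail=8;  out {4}∪{2,5}={2,4,5}
  n4('ccab'): parent n3 fail=6; on 'b' 6→7→0 → fail=0;  out ∅∪∅=∅
  n11('acab'): parent n10 fail=6; on 'b' 6→7→0 → fail=0;  out ∅∪∅=∅
  n5('ccabb'): parent n4 fail=0; on 'b' 0 → fail=0;  out {0}∪∅={0}
  n12('acaba'): parent n11 fail=0; on 'a' 0 → fail=7;  out {3}∪{5}={3,5}

Text stream:
i=0 'c': node 0→1
i=1 'b': node 1→0 ·f
i=2 'a': node 0→7  → match P5@[2:2]
i=3 'c': node 7→9
i=4 'a': node 9→10  → match P1@[3:4],P5@[4:4]
i=5 'a': node 10→8 ·f  → match P2@[4:5],P5@[5:5]
i=6 'c': node 8→9 ·f
i=7 'a': node 9→10  → match P1@[6:7],P5@[7:7]
i=8 'b': node 10→11
i=9 'a': node 11→12  → match P3@[5:9],P5@[9:9]
i=10 'c': node 12→9 ·f
i=11 'c': node 9→2 ·f
i=12 'a': node 2→3  → match P1@[11:12],P5@[12:12]
i=13 'b': node 3→4
i=14 'b': node 4→5  → match P0@[10:14]
i=15 'c': node 5→1 ·f
i=16 'b': node 1→0 ·f
i=17 'a': node 0→7  → match P5@[17:17]
i=18 'c': node 7→9
i=19 'b': node 9→0 ·f
i=20 'b': node 0→0
i=21 'c': node 0→1
i=22 'c': node 1→2
i=23 'c': node 2→2 ·f
i=24 'c': node 2→2 ·f
i=25 'a': node 2→3  → match P1@[24:25],P5@[25:25]
i=26 'b': node 3→4
i=27 'b': node 4→5  → match P0@[23:27]
i=28 'a': node 5→7 ·f  → match P5@[28:28]
i=29 'a': node 7→8  → match P2@[28:29],P5@[29:29]
i=30 'a': node 8→13  → match P2@[29:30],P4@[28:30],P5@[30:30]
i=31 'c': node 13→9 ·f
i=32 'b': node 9→0 ·f
i=33 'b': node 0→0
i=34 'c': node 0→1
i=35 'a': node 1→6  → match P1@[34:35],P5@[35:35]
i=36 'a': node 6→8 ·f  → match P2@[35:36],P5@[36:36]
i=37 'a': node 8→13  → match P2@[36:37],P4@[35:37],P5@[37:37]
i=38 'a': node 13→13 ·f  → match P2@[37:38],P4@[36:38],P5@[38:38]
i=39 'b': node 13→0 ·f
i=40 'c': node 0→1
i=41 'a': node 1→6  → match P1@[40:41],P5@[41:41]
i=42 'a': node 6→8 ·f  → match P2@[41:42],P5@[42:42]
i=43 'c': node 8→9 ·f
i=44 'c': node 9→2 ·f
i=45 'a': node 2→3  → match P1@[44:45],P5@[45:45]
i=46 'b': node 3→4
i=47 'b': node 4→5  → match P0@[43:47]
i=48 'a': node 5→7 ·f  → match P5@[48:48]
i=49 'c': node 7→9
i=50 'a': node 9→10  → match P1@[49:50],P5@[50:50]
i=51 'b': node 10→11
i=52 'a': node 11→12  → match P3@[48:52],P5@[52:52]
i=53 'b': node 12→0 ·f
i=54 'a': node 0→7  → match P5@[54:54]
i=55 'a': node 7→8  → match P2@[54:55],P5@[55:55]
i=56 'a': node 8→13  → match P2@[55:56],P4@[54:56],P5@[56:56]

Result: [[2,5],[4,1],[4,5],[5,2],[5,5],[7,1],[7,5],[9,3],[9,5],[12,1],[12,5],[14,0],[17,5],[25,1],[25,5],[27,0],[28,5],[29,2],[29,5],[30,2],[30,4],[30,5],[35,1],[35,5],[36,2],[36,5],[37,2],[37,4],[37,5],[38,2],[38,4],[38,5],[41,1],[41,5],[42,2],[42,5],[45,1],[45,5],[47,0],[48,5],[50,1],[50,5],[52,3],[52,5],[54,5],[55,2],[55,5],[56,2],[56,4],[56,5]]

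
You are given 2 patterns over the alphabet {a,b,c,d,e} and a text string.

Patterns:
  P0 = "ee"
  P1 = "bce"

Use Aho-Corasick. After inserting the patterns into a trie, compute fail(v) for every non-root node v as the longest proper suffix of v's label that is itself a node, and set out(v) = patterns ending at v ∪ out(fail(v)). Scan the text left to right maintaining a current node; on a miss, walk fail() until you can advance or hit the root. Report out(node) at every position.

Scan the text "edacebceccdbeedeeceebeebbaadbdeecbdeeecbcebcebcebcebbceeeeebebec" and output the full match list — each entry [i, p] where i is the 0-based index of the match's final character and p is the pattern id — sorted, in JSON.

Build automaton:
Trie (insert patterns):
  0='ε' goto b→3 e→1
  1='e' goto e→2
  2='ee' goto ·  [P0 ends]
  3='b' goto c→4
  4='bc' goto e→5
  5='bce' goto ·  [P1 ends]

Failure links (BFS by depth):
  fail(1) 'e': from fail(0)=0 chase 'e': 0 ⇒ 0;  out=∅∪out(0)=∅
  fail(3) 'b': from fail(0)=0 chase 'b': 0 ⇒ 0;  out=∅∪out(0)=∅
  fail(2) 'ee': from fail(1)=0 chase 'e': 0 ⇒ 1;  out={0}∪out(1)={0}
  fail(4) 'bc': from fail(3)=0 chase 'c': 0 ⇒ 0;  out=∅∪out(0)=∅
  fail(5) 'bce': from fail(4)=0 chase 'e': 0 ⇒ 1;  out={1}∪out(1)={1}

Text stream:
[0] read 'e'  n0⇒n1
[1] read 'd'  n1⇒n0 ·f
[2] read 'a'  n0⇒n0
[3] read 'c'  n0⇒n0
[4] read 'e'  n0⇒n1
[5] read 'b'  n1⇒n3 ·f
[6] read 'c'  n3⇒n4
[7] read 'e'  n4⇒n5  → match P1@[5:7]
[8] read 'c'  n5⇒n0 ·f
[9] read 'c'  n0⇒n0
[10] read 'd'  n0⇒n0
[11] read 'b'  n0⇒n3
[12] read 'e'  n3⇒n1 ·f
[13] read 'e'  n1⇒n2  → match P0@[12:13]
[14] read 'd'  n2⇒n0 ·f
[15] read 'e'  n0⇒n1
[16] read 'e'  n1⇒n2  → match P0@[15:16]
[17] read 'c'  n2⇒n0 ·f
[18] read 'e'  n0⇒n1
[19] read 'e'  n1⇒n2  → match P0@[18:19]
[20] read 'b'  n2⇒n3 ·f
[21] read 'e'  n3⇒n1 ·f
[22] read 'e'  n1⇒n2  → match P0@[21:22]
[23] read 'b'  n2⇒n3 ·f
[24] read 'b'  n3⇒n3 ·f
[25] read 'a'  n3⇒n0 ·f
[26] read 'a'  n0⇒n0
[27] read 'd'  n0⇒n0
[28] read 'b'  n0⇒n3
[29] read 'd'  n3⇒n0 ·f
[30] read 'e'  n0⇒n1
[31] read 'e'  n1⇒n2  → match P0@[30:31]
[32] read 'c'  n2⇒n0 ·f
[33] read 'b'  n0⇒n3
[34] read 'd'  n3⇒n0 ·f
[35] read 'e'  n0⇒n1
[36] read 'e'  n1⇒n2  → match P0@[35:36]
[37] read 'e'  n2⇒n2 ·f  → match P0@[36:37]
[38] read 'c'  n2⇒n0 ·f
[39] read 'b'  n0⇒n3
[40] read 'c'  n3⇒n4
[41] read 'e'  n4⇒n5  → match P1@[39:41]
[42] read 'b'  n5⇒n3 ·f
[43] read 'c'  n3⇒n4
[44] read 'e'  n4⇒n5  → match P1@[42:44]
[45] read 'b'  n5⇒n3 ·f
[46] read 'c'  n3⇒n4
[47] read 'e'  n4⇒n5  → match P1@[45:47]
[48] read 'b'  n5⇒n3 ·f
[49] read 'c'  n3⇒n4
[50] read 'e'  n4⇒n5  → match P1@[48:50]
[51] read 'b'  n5⇒n3 ·f
[52] read 'b'  n3⇒n3 ·f
[53] read 'c'  n3⇒n4
[54] read 'e'  n4⇒n5  → match P1@[52:54]
[55] read 'e'  n5⇒n2 ·f  → match P0@[54:55]
[56] read 'e'  n2⇒n2 ·f  → match P0@[55:56]
[57] read 'e'  n2⇒n2 ·f  → match P0@[56:57]
[58] read 'e'  n2⇒n2 ·f  → match P0@[57:58]
[59] read 'b'  n2⇒n3 ·f
[60] read 'e'  n3⇒n1 ·f
[61] read 'b'  n1⇒n3 ·f
[62] read 'e'  n3⇒n1 ·f
[63] read 'c'  n1⇒n0 ·f

Result: [[7,1],[13,0],[16,0],[19,0],[22,0],[31,0],[36,0],[37,0],[41,1],[44,1],[47,1],[50,1],[54,1],[55,0],[56,0],[57,0],[58,0]]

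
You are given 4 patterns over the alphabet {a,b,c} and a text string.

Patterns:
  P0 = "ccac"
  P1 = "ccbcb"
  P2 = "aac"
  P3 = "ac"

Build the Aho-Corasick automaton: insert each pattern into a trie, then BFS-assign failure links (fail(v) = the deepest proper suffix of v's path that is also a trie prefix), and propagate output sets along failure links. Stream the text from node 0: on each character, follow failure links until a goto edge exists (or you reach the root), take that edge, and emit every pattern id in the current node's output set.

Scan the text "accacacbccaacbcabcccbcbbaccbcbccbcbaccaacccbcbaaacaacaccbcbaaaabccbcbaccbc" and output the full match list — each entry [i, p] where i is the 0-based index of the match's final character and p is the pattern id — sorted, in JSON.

Build:
Trie (insert patterns):
  n0 'ε': a→8 c→1
  n1 'c': c→2
  n2 'cc': a→3 b→5
  n3 'cca': c→4
  n4 'ccac': ·  ←P0
  n5 'ccb': c→6
  n6 'ccbc': b→7
  n7 'ccbcb': ·  ←P1
  n8 'a': a→9 c→11
  n9 'aa': c→10
  n10 'aac': ·  ←P2
  n11 'ac': ·  ←P3

BFS fail/out derivation:
  n1('c'): parent n0 fail=0; on 'c' 0 → fail=0;  out ∅∪∅=∅
  n8('a'): parent n0 fail=0; on 'a' 0 → fail=0;  out ∅∪∅=∅
  n2('cc'): parent n1 fail=0; on 'c' 0 → fail=1;  out ∅∪∅=∅
  n9('aa'): parent n8 fail=0; on 'a' 0 → fail=8;  out ∅∪∅=∅
  n11('ac'): parent n8 fail=0; on 'c' 0 → fail=1;  out {3}∪∅={3}
  n3('cca'): parent n2 fail=1; on 'a' 1→0 → fail=8;  out ∅∪∅=∅
  n5('ccb'): parent n2 fail=1; on 'b' 1→0 → fail=0;  out ∅∪∅=∅
  n10('aac'): parent n9 fail=8; on 'c' 8 → fail=11;  out {2}∪{3}={2,3}
  n4('ccac'): parent n3 fail=8; on 'c' 8 → fail=11;  out {0}∪{3}={0,3}
  n6('ccbc'): parent n5 fail=0; on 'c' 0 → fail=1;  out ∅∪∅=∅
  n7('ccbcb'): parent n6 fail=1; on 'b' 1→0 → fail=0;  out {1}∪∅={1}

Scan:
[0] read 'a'  n0⇒n8
[1] read 'c'  n8⇒n11  ** P3@[0:1]
[2] read 'c'  n11⇒n2 (fail-walked)
[3] read 'a'  n2⇒n3
[4] read 'c'  n3⇒n4  ** P0@[1:4],P3@[3:4]
[5] read 'a'  n4⇒n8 (fail-walked)
[6] read 'c'  n8⇒n11  ** P3@[5:6]
[7] read 'b'  n11⇒n0 (fail-walked)
[8] read 'c'  n0⇒n1
[9] read 'c'  n1⇒n2
[10] read 'a'  n2⇒n3
[11] read 'a'  n3⇒n9 (fail-walked)
[12] read 'c'  n9⇒n10  ** P2@[10:12],P3@[11:12]
[13] read 'b'  n10⇒n0 (fail-walked)
[14] read 'c'  n0⇒n1
[15] read 'a'  n1⇒n8 (fail-walked)
[16] read 'b'  n8⇒n0 (fail-walked)
[17] read 'c'  n0⇒n1
[18] read 'c'  n1⇒n2
[19] read 'c'  n2⇒n2 (fail-walked)
[20] read 'b'  n2⇒n5
[21] read 'c'  n5⇒n6
[22] read 'b'  n6⇒n7  ** P1@[18:22]
[23] read 'b'  n7⇒n0 (fail-walked)
[24] read 'a'  n0⇒n8
[25] read 'c'  n8⇒n11  ** P3@[24:25]
[26] read 'c'  n11⇒n2 (fail-walked)
[27] read 'b'  n2⇒n5
[28] read 'c'  n5⇒n6
[29] read 'b'  n6⇒n7  ** P1@[25:29]
[30] read 'c'  n7⇒n1 (fail-walked)
[31] read 'c'  n1⇒n2
[32] read 'b'  n2⇒n5
[33] read 'c'  n5⇒n6
[34] read 'b'  n6⇒n7  ** P1@[30:34]
[35] read 'a'  n7⇒n8 (fail-walked)
[36] read 'c'  n8⇒n11  ** P3@[35:36]
[37] read 'c'  n11⇒n2 (fail-walked)
[38] read 'a'  n2⇒n3
[39] read 'a'  n3⇒n9 (fail-walked)
[40] read 'c'  n9⇒n10  ** P2@[38:40],P3@[39:40]
[41] read 'c'  n10⇒n2 (fail-walked)
[42] read 'c'  n2⇒n2 (fail-walked)
[43] read 'b'  n2⇒n5
[44] read 'c'  n5⇒n6
[45] read 'b'  n6⇒n7  ** P1@[41:45]
[46] read 'a'  n7⇒n8 (fail-walked)
[47] read 'a'  n8⇒n9
[48] read 'a'  n9⇒n9 (fail-walked)
[49] read 'c'  n9⇒n10  ** P2@[47:49],P3@[48:49]
[50] read 'a'  n10⇒n8 (fail-walked)
[51] read 'a'  n8⇒n9
[52] read 'c'  n9⇒n10  ** P2@[50:52],P3@[51:52]
[53] read 'a'  n10⇒n8 (fail-walked)
[54] read 'c'  n8⇒n11  ** P3@[53:54]
[55] read 'c'  n11⇒n2 (fail-walked)
[56] read 'b'  n2⇒n5
[57] read 'c'  n5⇒n6
[58] read 'b'  n6⇒n7  ** P1@[54:58]
[59] read 'a'  n7⇒n8 (fail-walked)
[60] read 'a'  n8⇒n9
[61] read 'a'  n9⇒n9 (fail-walked)
[62] read 'a'  n9⇒n9 (fail-walked)
[63] read 'b'  n9⇒n0 (fail-walked)
[64] read 'c'  n0⇒n1
[65] read 'c'  n1⇒n2
[66] read 'b'  n2⇒n5
[67] read 'c'  n5⇒n6
[68] read 'b'  n6⇒n7  ** P1@[64:68]
[69] read 'a'  n7⇒n8 (fail-walked)
[70] read 'c'  n8⇒n11  ** P3@[69:70]
[71] read 'c'  n11⇒n2 (fail-walked)
[72] read 'b'  n2⇒n5
[73] read 'c'  n5⇒n6

Result: [[1,3],[4,0],[4,3],[6,3],[12,2],[12,3],[22,1],[25,3],[29,1],[34,1],[36,3],[40,2],[40,3],[45,1],[49,2],[49,3],[52,2],[52,3],[54,3],[58,1],[68,1],[70,3]]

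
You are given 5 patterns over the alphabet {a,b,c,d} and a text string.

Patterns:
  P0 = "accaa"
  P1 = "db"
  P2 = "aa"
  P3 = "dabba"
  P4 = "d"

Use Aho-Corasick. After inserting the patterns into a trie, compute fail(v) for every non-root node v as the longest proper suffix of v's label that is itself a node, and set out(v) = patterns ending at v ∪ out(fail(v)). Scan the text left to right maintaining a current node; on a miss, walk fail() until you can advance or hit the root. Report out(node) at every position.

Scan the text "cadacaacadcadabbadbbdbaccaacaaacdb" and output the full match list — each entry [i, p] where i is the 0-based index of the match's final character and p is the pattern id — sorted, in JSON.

Construct AC machine:
Trie (insert patterns):
  0='ε' goto a→1 d→6
  1='a' goto a→8 c→2
  2='ac' goto c→3
  3='acc' goto a→4
  4='acca' goto a→5
  5='accaa' goto ·  [P0 ends]
  6='d' goto a→9 b→7  [P4 ends]
  7='db' goto ·  [P1 ends]
  8='aa' goto ·  [P2 ends]
  9='da' goto b→10
  10='dab' goto b→11
  11='dabb' goto a→12
  12='dabba' goto ·  [P3 ends]

Failure links (BFS by depth):
  fail(1) 'a': from fail(0)=0 chase 'a': 0 ⇒ 0;  out=∅∪out(0)=∅
  fail(6) 'd': from fail(0)=0 chase 'd': 0 ⇒ 0;  out={4}∪out(0)={4}
  fail(2) 'ac': from fail(1)=0 chase 'c': 0 ⇒ 0;  out=∅∪out(0)=∅
  fail(7) 'db': from fail(6)=0 chase 'b': 0 ⇒ 0;  out={1}∪out(0)={1}
  fail(8) 'aa': from fail(1)=0 chase 'a': 0 ⇒ 1;  out={2}∪out(1)={2}
  fail(9) 'da': from fail(6)=0 chase 'a': 0 ⇒ 1;  out=∅∪out(1)=∅
  fail(3) 'acc': from fail(2)=0 chase 'c': 0 ⇒ 0;  out=∅∪out(0)=∅
  fail(10) 'dab': from fail(9)=1 chase 'b': 1→0 ⇒ 0;  out=∅∪out(0)=∅
  fail(4) 'acca': from fail(3)=0 chase 'a': 0 ⇒ 1;  out=∅∪out(1)=∅
  fail(11) 'dabb': from fail(10)=0 chase 'b': 0 ⇒ 0;  out=∅∪out(0)=∅
  fail(5) 'accaa': from fail(4)=1 chase 'a': 1 ⇒ 8;  out={0}∪out(8)={0,2}
  fail(12) 'dabba': from fail(11)=0 chase 'a': 0 ⇒ 1;  out={3}∪out(1)={3}

Text stream:
i=0 'c': node 0→0
i=1 'a': node 0→1
i=2 'd': node 1→6 (fail-walked)  emit P4@[2:2]
i=3 'a': node 6→9
i=4 'c': node 9→2 (fail-walked)
i=5 'a': node 2→1 (fail-walked)
i=6 'a': node 1→8  emit P2@[5:6]
i=7 'c': node 8→2 (fail-walked)
i=8 'a': node 2→1 (fail-walked)
i=9 'd': node 1→6 (fail-walked)  emit P4@[9:9]
i=10 'c': node 6→0 (fail-walked)
i=11 'a': node 0→1
i=12 'd': node 1→6 (fail-walked)  emit P4@[12:12]
i=13 'a': node 6→9
i=14 'b': node 9→10
i=15 'b': node 10→11
i=16 'a': node 11→12  emit P3@[12:16]
i=17 'd': node 12→6 (fail-walked)  emit P4@[17:17]
i=18 'b': node 6→7  emit P1@[17:18]
i=19 'b': node 7→0 (fail-walked)
i=20 'd': node 0→6  emit P4@[20:20]
i=21 'b': node 6→7  emit P1@[20:21]
i=22 'a': node 7→1 (fail-walked)
i=23 'c': node 1→2
i=24 'c': node 2→3
i=25 'a': node 3→4
i=26 'a': node 4→5  emit P0@[22:26],P2@[25:26]
i=27 'c': node 5→2 (fail-walked)
i=28 'a': node 2→1 (fail-walked)
i=29 'a': node 1→8  emit P2@[28:29]
i=30 'a': node 8→8 (fail-walked)  emit P2@[29:30]
i=31 'c': node 8→2 (fail-walked)
i=32 'd': node 2→6 (fail-walked)  emit P4@[32:32]
i=33 'b': node 6→7  emit P1@[32:33]

Result: [[2,4],[6,2],[9,4],[12,4],[16,3],[17,4],[18,1],[20,4],[21,1],[26,0],[26,2],[29,2],[30,2],[32,4],[33,1]]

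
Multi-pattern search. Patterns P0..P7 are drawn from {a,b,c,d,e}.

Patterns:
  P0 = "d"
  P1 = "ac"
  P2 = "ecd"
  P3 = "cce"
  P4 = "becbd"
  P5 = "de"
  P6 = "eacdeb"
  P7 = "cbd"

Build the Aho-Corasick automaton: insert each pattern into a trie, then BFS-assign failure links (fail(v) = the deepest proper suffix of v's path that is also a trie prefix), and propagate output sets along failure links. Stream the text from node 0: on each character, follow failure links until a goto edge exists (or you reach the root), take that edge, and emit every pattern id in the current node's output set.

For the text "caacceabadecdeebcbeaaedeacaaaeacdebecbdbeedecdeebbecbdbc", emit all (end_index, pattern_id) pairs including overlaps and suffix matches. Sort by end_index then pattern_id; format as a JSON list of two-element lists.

Build automaton:
Trie (insert patterns):
  n0 'ε': a→2 b→10 c→7 d→1 e→4
  n1 'd': e→15  [P0 ends]
  n2 'a': c→3
  n3 'ac': ·  [P1 ends]
  n4 'e': a→16 c→5
  n5 'ec': d→6
  n6 'ecd': ·  [P2 ends]
  n7 'c': b→21 c→8
  n8 'cc': e→9
  n9 'cce': ·  [P3 ends]
  n10 'b': e→11
  n11 'be': c→12
  n12 'bec': b→13
  n13 'becb': d→14
  n14 'becbd': ·  [P4 ends]
  n15 'de': ·  [P5 ends]
  n16 'ea': c→17
  n17 'eac': d→18
  n18 'eacd': e→19
  n19 'eacde': b→20
  n20 'eacdeb': ·  [P6 ends]
  n21 'cb': d→22
  n22 'cbd': ·  [P7 ends]

BFS fail/out derivation:
  fail(1) 'd': from fail(0)=0 chase 'd': 0 ⇒ 0;  out={0}∪out(0)={0}
  fail(2) 'a': from fail(0)=0 chase 'a': 0 ⇒ 0;  out=∅∪out(0)=∅
  fail(4) 'e': from fail(0)=0 chase 'e': 0 ⇒ 0;  out=∅∪out(0)=∅
  fail(7) 'c': from fail(0)=0 chase 'c': 0 ⇒ 0;  out=∅∪out(0)=∅
  fail(10) 'b': from fail(0)=0 chase 'b': 0 ⇒ 0;  out=∅∪out(0)=∅
  fail(3) 'ac': from fail(2)=0 chase 'c': 0 ⇒ 7;  out={1}∪out(7)={1}
  fail(5) 'ec': from fail(4)=0 chase 'c': 0 ⇒ 7;  out=∅∪out(7)=∅
  fail(8) 'cc': from fail(7)=0 chase 'c': 0 ⇒ 7;  out=∅∪out(7)=∅
  fail(11) 'be': from fail(10)=0 chase 'e': 0 ⇒ 4;  out=∅∪out(4)=∅
  fail(15) 'de': from fail(1)=0 chase 'e': 0 ⇒ 4;  out={5}∪out(4)={5}
  fail(16) 'ea': from fail(4)=0 chase 'a': 0 ⇒ 2;  out=∅∪out(2)=∅
  fail(21) 'cb': from fail(7)=0 chase 'b': 0 ⇒ 10;  out=∅∪out(10)=∅
  fail(6) 'ecd': from fail(5)=7 chase 'd': 7→0 ⇒ 1;  out={2}∪out(1)={0,2}
  fail(9) 'cce': from fail(8)=7 chase 'e': 7→0 ⇒ 4;  out={3}∪out(4)={3}
  fail(12) 'bec': from fail(11)=4 chase 'c': 4 ⇒ 5;  out=∅∪out(5)=∅
  fail(17) 'eac': from fail(16)=2 chase 'c': 2 ⇒ 3;  out=∅∪out(3)={1}
  fail(22) 'cbd': from fail(21)=10 chase 'd': 10→0 ⇒ 1;  out={7}∪out(1)={0,7}
  fail(13) 'becb': from fail(12)=5 chase 'b': 5→7 ⇒ 21;  out=∅∪out(21)=∅
  fail(18) 'eacd': from fail(17)=3 chase 'd': 3→7→0 ⇒ 1;  out=∅∪out(1)={0}
  fail(14) 'becbd': from fail(13)=21 chase 'd': 21 ⇒ 22;  out={4}∪out(22)={0,4,7}
  fail(19) 'eacde': from fail(18)=1 chase 'e': 1 ⇒ 15;  out=∅∪out(15)={5}
  fail(20) 'eacdeb': from fail(19)=15 chase 'b': 15→4→0 ⇒ 10;  out={6}∪out(10)={6}

Run:
pos 0 'c': at 7
pos 1 'a': at 2 ·f
pos 2 'a': at 2 ·f
pos 3 'c': at 3  → match P1@[2:3]
pos 4 'c': at 8 ·f
pos 5 'e': at 9  → match P3@[3:5]
pos 6 'a': at 16 ·f
pos 7 'b': at 10 ·f
pos 8 'a': at 2 ·f
pos 9 'd': at 1 ·f  → match P0@[9:9]
pos 10 'e': at 15  → match P5@[9:10]
pos 11 'c': at 5 ·f
pos 12 'd': at 6  → match P0@[12:12],P2@[10:12]
pos 13 'e': at 15 ·f  → match P5@[12:13]
pos 14 'e': at 4 ·f
pos 15 'b': at 10 ·f
pos 16 'c': at 7 ·f
pos 17 'b': at 21
pos 18 'e': at 11 ·f
pos 19 'a': at 16 ·f
pos 20 'a': at 2 ·f
pos 21 'e': at 4 ·f
pos 22 'd': at 1 ·f  → match P0@[22:22]
pos 23 'e': at 15  → match P5@[22:23]
pos 24 'a': at 16 ·f
pos 25 'c': at 17  → match P1@[24:25]
pos 26 'a': at 2 ·f
pos 27 'a': at 2 ·f
pos 28 'a': at 2 ·f
pos 29 'e': at 4 ·f
pos 30 'a': at 16
pos 31 'c': at 17  → match P1@[30:31]
pos 32 'd': at 18  → match P0@[32:32]
pos 33 'e': at 19  → match P5@[32:33]
pos 34 'b': at 20  → match P6@[29:34]
pos 35 'e': at 11 ·f
pos 36 'c': at 12
pos 37 'b': at 13
pos 38 'd': at 14  → match P0@[38:38],P4@[34:38],P7@[36:38]
pos 39 'b': at 10 ·f
pos 40 'e': at 11
pos 41 'e': at 4 ·f
pos 42 'd': at 1 ·f  → match P0@[42:42]
pos 43 'e': at 15  → match P5@[42:43]
pos 44 'c': at 5 ·f
pos 45 'd': at 6  → match P0@[45:45],P2@[43:45]
pos 46 'e': at 15 ·f  → match P5@[45:46]
pos 47 'e': at 4 ·f
pos 48 'b': at 10 ·f
pos 49 'b': at 10 ·f
pos 50 'e': at 11
pos 51 'c': at 12
pos 52 'b': at 13
pos 53 'd': at 14  → match P0@[53:53],P4@[49:53],P7@[51:53]
pos 54 'b': at 10 ·f
pos 55 'c': at 7 ·f

All matches (sorted): [[3,1],[5,3],[9,0],[10,5],[12,0],[12,2],[13,5],[22,0],[23,5],[25,1],[31,1],[32,0],[33,5],[34,6],[38,0],[38,4],[38,7],[42,0],[43,5],[45,0],[45,2],[46,5],[53,0],[53,4],[53,7]]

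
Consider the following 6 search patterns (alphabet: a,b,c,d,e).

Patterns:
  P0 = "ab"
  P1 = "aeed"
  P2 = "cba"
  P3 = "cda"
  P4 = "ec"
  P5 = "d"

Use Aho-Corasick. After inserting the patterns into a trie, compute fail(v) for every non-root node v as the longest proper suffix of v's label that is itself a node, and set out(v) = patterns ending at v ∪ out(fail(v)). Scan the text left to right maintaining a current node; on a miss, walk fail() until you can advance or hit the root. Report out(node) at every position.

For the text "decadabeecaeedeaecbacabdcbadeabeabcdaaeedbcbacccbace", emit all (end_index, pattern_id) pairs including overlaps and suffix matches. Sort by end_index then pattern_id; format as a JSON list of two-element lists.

Build automaton:
Trie (insert patterns):
  n0 'ε': a→1 c→6 d→13 e→11
  n1 'a': b→2 e→3
  n2 'ab': ·  ←P0
  n3 'ae': e→4
  n4 'aee': d→5
  n5 'aeed': ·  ←P1
  n6 'c': b→7 d→9
  n7 'cb': a→8
  n8 'cba': ·  ←P2
  n9 'cd': a→10
  n10 'cda': ·  ←P3
  n11 'e': c→12
  n12 'ec': ·  ←P4
  n13 'd': ·  ←P5

BFS fail/out derivation:
  fail(1) 'a': from fail(0)=0 chase 'a': 0 ⇒ 0;  out=∅∪out(0)=∅
  fail(6) 'c': from fail(0)=0 chase 'c': 0 ⇒ 0;  out=∅∪out(0)=∅
  fail(11) 'e': from fail(0)=0 chase 'e': 0 ⇒ 0;  out=∅∪out(0)=∅
  fail(13) 'd': from fail(0)=0 chase 'd': 0 ⇒ 0;  out={5}∪out(0)={5}
  fail(2) 'ab': from fail(1)=0 chase 'b': 0 ⇒ 0;  out={0}∪out(0)={0}
  fail(3) 'ae': from fail(1)=0 chase 'e': 0 ⇒ 11;  out=∅∪out(11)=∅
  fail(7) 'cb': from fail(6)=0 chase 'b': 0 ⇒ 0;  out=∅∪out(0)=∅
  fail(9) 'cd': from fail(6)=0 chase 'd': 0 ⇒ 13;  out=∅∪out(13)={5}
  fail(12) 'ec': from fail(11)=0 chase 'c': 0 ⇒ 6;  out={4}∪out(6)={4}
  fail(4) 'aee': from fail(3)=11 chase 'e': 11→0 ⇒ 11;  out=∅∪out(11)=∅
  fail(8) 'cba': from fail(7)=0 chase 'a': 0 ⇒ 1;  out={2}∪out(1)={2}
  fail(10) 'cda': from fail(9)=13 chase 'a': 13→0 ⇒ 1;  out={3}∪out(1)={3}
  fail(5) 'aeed': from fail(4)=11 chase 'd': 11→0 ⇒ 13;  out={1}∪out(13)={1,5}

Scan:
pos 0 'd': at 13  → match P5@[0:0]
pos 1 'e': at 11 (fail-walked)
pos 2 'c': at 12  → match P4@[1:2]
pos 3 'a': at 1 (fail-walked)
pos 4 'd': at 13 (fail-walked)  → match P5@[4:4]
pos 5 'a': at 1 (fail-walked)
pos 6 'b': at 2  → match P0@[5:6]
pos 7 'e': at 11 (fail-walked)
pos 8 'e': at 11 (fail-walked)
pos 9 'c': at 12  → match P4@[8:9]
pos 10 'a': at 1 (fail-walked)
pos 11 'e': at 3
pos 12 'e': at 4
pos 13 'd': at 5  → match P1@[10:13],P5@[13:13]
pos 14 'e': at 11 (fail-walked)
pos 15 'a': at 1 (fail-walked)
pos 16 'e': at 3
pos 17 'c': at 12 (fail-walked)  → match P4@[16:17]
pos 18 'b': at 7 (fail-walked)
pos 19 'a': at 8  → match P2@[17:19]
pos 20 'c': at 6 (fail-walked)
pos 21 'a': at 1 (fail-walked)
pos 22 'b': at 2  → match P0@[21:22]
pos 23 'd': at 13 (fail-walked)  → match P5@[23:23]
pos 24 'c': at 6 (fail-walked)
pos 25 'b': at 7
pos 26 'a': at 8  → match P2@[24:26]
pos 27 'd': at 13 (fail-walked)  → match P5@[27:27]
pos 28 'e': at 11 (fail-walked)
pos 29 'a': at 1 (fail-walked)
pos 30 'b': at 2  → match P0@[29:30]
pos 31 'e': at 11 (fail-walked)
pos 32 'a': at 1 (fail-walked)
pos 33 'b': at 2  → match P0@[32:33]
pos 34 'c': at 6 (fail-walked)
pos 35 'd': at 9  → match P5@[35:35]
pos 36 'a': at 10  → match P3@[34:36]
pos 37 'a': at 1 (fail-walked)
pos 38 'e': at 3
pos 39 'e': at 4
pos 40 'd': at 5  → match P1@[37:40],P5@[40:40]
pos 41 'b': at 0 (fail-walked)
pos 42 'c': at 6
pos 43 'b': at 7
pos 44 'a': at 8  → match P2@[42:44]
pos 45 'c': at 6 (fail-walked)
pos 46 'c': at 6 (fail-walked)
pos 47 'c': at 6 (fail-walked)
pos 48 'b': at 7
pos 49 'a': at 8  → match P2@[47:49]
pos 50 'c': at 6 (fail-walked)
pos 51 'e': at 11 (fail-walked)

Matches: [[0,5],[2,4],[4,5],[6,0],[9,4],[13,1],[13,5],[17,4],[19,2],[22,0],[23,5],[26,2],[27,5],[30,0],[33,0],[35,5],[36,3],[40,1],[40,5],[44,2],[49,2]]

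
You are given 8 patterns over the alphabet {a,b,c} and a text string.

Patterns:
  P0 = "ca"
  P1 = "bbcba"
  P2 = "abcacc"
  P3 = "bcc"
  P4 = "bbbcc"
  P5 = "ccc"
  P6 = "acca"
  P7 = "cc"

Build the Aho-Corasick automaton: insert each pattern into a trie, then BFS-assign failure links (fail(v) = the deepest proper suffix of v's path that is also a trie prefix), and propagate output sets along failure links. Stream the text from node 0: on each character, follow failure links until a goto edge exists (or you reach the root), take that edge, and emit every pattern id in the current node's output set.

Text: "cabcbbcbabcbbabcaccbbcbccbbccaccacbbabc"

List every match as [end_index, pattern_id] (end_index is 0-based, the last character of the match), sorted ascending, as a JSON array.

Build automaton:
Trie (insert patterns):
  n0 'ε': a→8 b→3 c→1
  n1 'c': a→2 c→19
  n2 'ca': ·  ←P0
  n3 'b': b→4 c→14
  n4 'bb': b→16 c→5
  n5 'bbc': b→6
  n6 'bbcb': a→7
  n7 'bbcba': ·  ←P1
  n8 'a': b→9 c→21
  n9 'ab': c→10
  n10 'abc': a→11
  n11 'abca': c→12
  n12 'abcac': c→13
  n13 'abcacc': ·  ←P2
  n14 'bc': c→15
  n15 'bcc': ·  ←P3
  n16 'bbb': c→17
  n17 'bbbc': c→18
  n18 'bbbcc': ·  ←P4
  n19 'cc': c→20  ←P7
  n20 'ccc': ·  ←P5
  n21 'ac': c→22
  n22 'acc': a→23
  n23 'acca': ·  ←P6

BFS fail/out derivation:
  fail(1) 'c': from fail(0)=0 chase 'c': 0 ⇒ 0;  out=∅∪out(0)=∅
  fail(3) 'b': from fail(0)=0 chase 'b': 0 ⇒ 0;  out=∅∪out(0)=∅
  fail(8) 'a': from fail(0)=0 chase 'a': 0 ⇒ 0;  out=∅∪out(0)=∅
  fail(2) 'ca': from fail(1)=0 chase 'a': 0 ⇒ 8;  out={0}∪out(8)={0}
  fail(4) 'bb': from fail(3)=0 chase 'b': 0 ⇒ 3;  out=∅∪out(3)=∅
  fail(9) 'ab': from fail(8)=0 chase 'b': 0 ⇒ 3;  out=∅∪out(3)=∅
  fail(14) 'bc': from fail(3)=0 chase 'c': 0 ⇒ 1;  out=∅∪out(1)=∅
  fail(19) 'cc': from fail(1)=0 chase 'c': 0 ⇒ 1;  out={7}∪out(1)={7}
  fail(21) 'ac': from fail(8)=0 chase 'c': 0 ⇒ 1;  out=∅∪out(1)=∅
  fail(5) 'bbc': from fail(4)=3 chase 'c': 3 ⇒ 14;  out=∅∪out(14)=∅
  fail(10) 'abc': from fail(9)=3 chase 'c': 3 ⇒ 14;  out=∅∪out(14)=∅
  fail(15) 'bcc': from fail(14)=1 chase 'c': 1 ⇒ 19;  out={3}∪out(19)={3,7}
  fail(16) 'bbb': from fail(4)=3 chase 'b': 3 ⇒ 4;  out=∅∪out(4)=∅
  fail(20) 'ccc': from fail(19)=1 chase 'c': 1 ⇒ 19;  out={5}∪out(19)={5,7}
  fail(22) 'acc': from fail(21)=1 chase 'c': 1 ⇒ 19;  out=∅∪out(19)={7}
  fail(6) 'bbcb': from fail(5)=14 chase 'b': 14→1→0 ⇒ 3;  out=∅∪out(3)=∅
  fail(11) 'abca': from fail(10)=14 chase 'a': 14→1 ⇒ 2;  out=∅∪out(2)={0}
  fail(17) 'bbbc': from fail(16)=4 chase 'c': 4 ⇒ 5;  out=∅∪out(5)=∅
  fail(23) 'acca': from fail(22)=19 chase 'a': 19→1 ⇒ 2;  out={6}∪out(2)={0,6}
  fail(7) 'bbcba': from fail(6)=3 chase 'a': 3→0 ⇒ 8;  out={1}∪out(8)={1}
  fail(12) 'abcac': from fail(11)=2 chase 'c': 2→8 ⇒ 21;  out=∅∪out(21)=∅
  fail(18) 'bbbcc': from fail(17)=5 chase 'c': 5→14 ⇒ 15;  out={4}∪out(15)={3,4,7}
  fail(13) 'abcacc': from fail(12)=21 chase 'c': 21 ⇒ 22;  out={2}∪out(22)={2,7}

Text stream:
i=0 'c': node 0→1
i=1 'a': node 1→2  ** P0@[0:1]
i=2 'b': node 2→9 ·f
i=3 'c': node 9→10
i=4 'b': node 10→3 ·f
i=5 'b': node 3→4
i=6 'c': node 4→5
i=7 'b': node 5→6
i=8 'a': node 6→7  ** P1@[4:8]
i=9 'b': node 7→9 ·f
i=10 'c': node 9→10
i=11 'b': node 10→3 ·f
i=12 'b': node 3→4
i=13 'a': node 4→8 ·f
i=14 'b': node 8→9
i=15 'c': node 9→10
i=16 'a': node 10→11  ** P0@[15:16]
i=17 'c': node 11→12
i=18 'c': node 12→13  ** P2@[13:18],P7@[17:18]
i=19 'b': node 13→3 ·f
i=20 'b': node 3→4
i=21 'c': node 4→5
i=22 'b': node 5→6
i=23 'c': node 6→14 ·f
i=24 'c': node 14→15  ** P3@[22:24],P7@[23:24]
i=25 'b': node 15→3 ·f
i=26 'b': node 3→4
i=27 'c': node 4→5
i=28 'c': node 5→15 ·f  ** P3@[26:28],P7@[27:28]
i=29 'a': node 15→2 ·f  ** P0@[28:29]
i=30 'c': node 2→21 ·f
i=31 'c': node 21→22  ** P7@[30:31]
i=32 'a': node 22→23  ** P0@[31:32],P6@[29:32]
i=33 'c': node 23→21 ·f
i=34 'b': node 21→3 ·f
i=35 'b': node 3→4
i=36 'a': node 4→8 ·f
i=37 'b': node 8→9
i=38 'c': node 9→10

Result: [[1,0],[8,1],[16,0],[18,2],[18,7],[24,3],[24,7],[28,3],[28,7],[29,0],[31,7],[32,0],[32,6]]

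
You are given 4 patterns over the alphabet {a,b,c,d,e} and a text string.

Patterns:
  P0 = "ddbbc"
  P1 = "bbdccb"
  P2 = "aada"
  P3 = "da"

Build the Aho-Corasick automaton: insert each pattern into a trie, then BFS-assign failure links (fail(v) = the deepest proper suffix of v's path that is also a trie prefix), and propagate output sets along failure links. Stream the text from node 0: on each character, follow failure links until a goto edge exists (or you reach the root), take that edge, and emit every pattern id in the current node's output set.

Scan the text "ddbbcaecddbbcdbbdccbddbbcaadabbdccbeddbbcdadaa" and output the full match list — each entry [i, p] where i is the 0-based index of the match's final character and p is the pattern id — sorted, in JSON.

Build:
Trie nodes:
  0='ε' goto a→12 b→6 d→1
  1='d' goto a→16 d→2
  2='dd' goto b→3
  3='ddb' goto b→4
  4='ddbb' goto c→5
  5='ddbbc' goto ·  [P0 ends]
  6='b' goto b→7
  7='bb' goto d→8
  8='bbd' goto c→9
  9='bbdc' goto c→10
  10='bbdcc' goto b→11
  11='bbdccb' goto ·  [P1 ends]
  12='a' goto a→13
  13='aa' goto d→14
  14='aad' goto a→15
  15='aada' goto ·  [P2 ends]
  16='da' goto ·  [P3 ends]

BFS fail/out derivation:
  fail(1) 'd': from fail(0)=0 chase 'd': 0 ⇒ 0;  out=∅∪out(0)=∅
  fail(6) 'b': from fail(0)=0 chase 'b': 0 ⇒ 0;  out=∅∪out(0)=∅
  fail(12) 'a': from fail(0)=0 chase 'a': 0 ⇒ 0;  out=∅∪out(0)=∅
  fail(2) 'dd': from fail(1)=0 chase 'd': 0 ⇒ 1;  out=∅∪out(1)=∅
  fail(7) 'bb': from fail(6)=0 chase 'b': 0 ⇒ 6;  out=∅∪out(6)=∅
  fail(13) 'aa': from fail(12)=0 chase 'a': 0 ⇒ 12;  out=∅∪out(12)=∅
  fail(16) 'da': from fail(1)=0 chase 'a': 0 ⇒ 12;  out={3}∪out(12)={3}
  fail(3) 'ddb': from fail(2)=1 chase 'b': 1→0 ⇒ 6;  out=∅∪out(6)=∅
  fail(8) 'bbd': from fail(7)=6 chase 'd': 6→0 ⇒ 1;  out=∅∪out(1)=∅
  fail(14) 'aad': from fail(13)=12 chase 'd': 12→0 ⇒ 1;  out=∅∪out(1)=∅
  fail(4) 'ddbb': from fail(3)=6 chase 'b': 6 ⇒ 7;  out=∅∪out(7)=∅
  fail(9) 'bbdc': from fail(8)=1 chase 'c': 1→0 ⇒ 0;  out=∅∪out(0)=∅
  fail(15) 'aada': from fail(14)=1 chase 'a': 1 ⇒ 16;  out={2}∪out(16)={2,3}
  fail(5) 'ddbbc': from fail(4)=7 chase 'c': 7→6→0 ⇒ 0;  out={0}∪out(0)={0}
  fail(10) 'bbdcc': from fail(9)=0 chase 'c': 0 ⇒ 0;  out=∅∪out(0)=∅
  fail(11) 'bbdccb': from fail(10)=0 chase 'b': 0 ⇒ 6;  out={1}∪out(6)={1}

Text stream:
i=0 'd': node 0→1
i=1 'd': node 1→2
i=2 'b': node 2→3
i=3 'b': node 3→4
i=4 'c': node 4→5  → match P0@[0:4]
i=5 'a': node 5→12 (fail-walked)
i=6 'e': node 12→0 (fail-walked)
i=7 'c': node 0→0
i=8 'd': node 0→1
i=9 'd': node 1→2
i=10 'b': node 2→3
i=11 'b': node 3→4
i=12 'c': node 4→5  → match P0@[8:12]
i=13 'd': node 5→1 (fail-walked)
i=14 'b': node 1→6 (fail-walked)
i=15 'b': node 6→7
i=16 'd': node 7→8
i=17 'c': node 8→9
i=18 'c': node 9→10
i=19 'b': node 10→11  → match P1@[14:19]
i=20 'd': node 11→1 (fail-walked)
i=21 'd': node 1→2
i=22 'b': node 2→3
i=23 'b': node 3→4
i=24 'c': node 4→5  → match P0@[20:24]
i=25 'a': node 5→12 (fail-walked)
i=26 'a': node 12→13
i=27 'd': node 13→14
i=28 'a': node 14→15  → match P2@[25:28],P3@[27:28]
i=29 'b': node 15→6 (fail-walked)
i=30 'b': node 6→7
i=31 'd': node 7→8
i=32 'c': node 8→9
i=33 'c': node 9→10
i=34 'b': node 10→11  → match P1@[29:34]
i=35 'e': node 11→0 (fail-walked)
i=36 'd': node 0→1
i=37 'd': node 1→2
i=38 'b': node 2→3
i=39 'b': node 3→4
i=40 'c': node 4→5  → match P0@[36:40]
i=41 'd': node 5→1 (fail-walked)
i=42 'a': node 1→16  → match P3@[41:42]
i=43 'd': node 16→1 (fail-walked)
i=44 'a': node 1→16  → match P3@[43:44]
i=45 'a': node 16→13 (fail-walked)

All matches (sorted): [[4,0],[12,0],[19,1],[24,0],[28,2],[28,3],[34,1],[40,0],[42,3],[44,3]]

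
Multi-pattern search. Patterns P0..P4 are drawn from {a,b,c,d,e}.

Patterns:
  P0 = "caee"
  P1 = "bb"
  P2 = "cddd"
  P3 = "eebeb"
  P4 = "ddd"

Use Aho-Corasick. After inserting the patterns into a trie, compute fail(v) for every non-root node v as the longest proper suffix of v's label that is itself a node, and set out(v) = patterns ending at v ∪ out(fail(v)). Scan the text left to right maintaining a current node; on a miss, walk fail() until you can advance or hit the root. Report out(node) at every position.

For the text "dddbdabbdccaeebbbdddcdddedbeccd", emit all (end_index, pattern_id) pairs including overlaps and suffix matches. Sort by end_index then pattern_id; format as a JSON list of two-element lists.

Build:
Trie (insert patterns):
  0='ε' goto b→5 c→1 d→15 e→10
  1='c' goto a→2 d→7
  2='ca' goto e→3
  3='cae' goto e→4
  4='caee' goto ·  [P0 ends]
  5='b' goto b→6
  6='bb' goto ·  [P1 ends]
  7='cd' goto d→8
  8='cdd' goto d→9
  9='cddd' goto ·  [P2 ends]
  10='e' goto e→11
  11='ee' goto b→12
  12='eeb' goto e→13
  13='eebe' goto b→14
  14='eebeb' goto ·  [P3 ends]
  15='d' goto d→16
  16='dd' goto d→17
  17='ddd' goto ·  [P4 ends]

BFS fail/out derivation:
  n1('c'): parent n0 fail=0; on 'c' 0 → fail=0;  out ∅∪∅=∅
  n5('b'): parent n0 fail=0; on 'b' 0 → fail=0;  out ∅∪∅=∅
  n10('e'): parent n0 fail=0; on 'e' 0 → fail=0;  out ∅∪∅=∅
  n15('d'): parent n0 fail=0; on 'd' 0 → fail=0;  out ∅∪∅=∅
  n2('ca'): parent n1 fail=0; on 'a' 0 → fail=0;  out ∅∪∅=∅
  n6('bb'): parent n5 fail=0; on 'b' 0 → fail=5;  out {1}∪∅={1}
  n7('cd'): parent n1 fail=0; on 'd' 0 → fail=15;  out ∅∪∅=∅
  n11('ee'): parent n10 fail=0; on 'e' 0 → fail=10;  out ∅∪∅=∅
  n16('dd'): parent n15 fail=0; on 'd' 0 → fail=15;  out ∅∪∅=∅
  n3('cae'): parent n2 fail=0; on 'e' 0 → fail=10;  out ∅∪∅=∅
  n8('cdd'): parent n7 fail=15; on 'd' 15 → fail=16;  out ∅∪∅=∅
  n12('eeb'): parent n11 fail=10; on 'b' 10→0 → fail=5;  out ∅∪∅=∅
  n17('ddd'): parent n16 fail=15; on 'd' 15 → fail=16;  out {4}∪∅={4}
  n4('caee'): parent n3 fail=10; on 'e' 10 → fail=11;  out {0}∪∅={0}
  n9('cddd'): parent n8 fail=16; on 'd' 16 → fail=17;  out {2}∪{4}={2,4}
  n13('eebe'): parent n12 fail=5; on 'e' 5→0 → fail=10;  out ∅∪∅=∅
  n14('eebeb'): parent n13 fail=10; on 'b' 10→0 → fail=5;  out {3}∪∅={3}

Scan:
[0] read 'd'  n0⇒n15
[1] read 'd'  n15⇒n16
[2] read 'd'  n16⇒n17  → match P4@[0:2]
[3] read 'b'  n17⇒n5 ·f
[4] read 'd'  n5⇒n15 ·f
[5] read 'a'  n15⇒n0 ·f
[6] read 'b'  n0⇒n5
[7] read 'b'  n5⇒n6  → match P1@[6:7]
[8] read 'd'  n6⇒n15 ·f
[9] read 'c'  n15⇒n1 ·f
[10] read 'c'  n1⇒n1 ·f
[11] read 'a'  n1⇒n2
[12] read 'e'  n2⇒n3
[13] read 'e'  n3⇒n4  → match P0@[10:13]
[14] read 'b'  n4⇒n12 ·f
[15] read 'b'  n12⇒n6 ·f  → match P1@[14:15]
[16] read 'b'  n6⇒n6 ·f  → match P1@[15:16]
[17] read 'd'  n6⇒n15 ·f
[18] read 'd'  n15⇒n16
[19] read 'd'  n16⇒n17  → match P4@[17:19]
[20] read 'c'  n17⇒n1 ·f
[21] read 'd'  n1⇒n7
[22] read 'd'  n7⇒n8
[23] read 'd'  n8⇒n9  → match P2@[20:23],P4@[21:23]
[24] read 'e'  n9⇒n10 ·f
[25] read 'd'  n10⇒n15 ·f
[26] read 'b'  n15⇒n5 ·f
[27] read 'e'  n5⇒n10 ·f
[28] read 'c'  n10⇒n1 ·f
[29] read 'c'  n1⇒n1 ·f
[30] read 'd'  n1⇒n7

Matches: [[2,4],[7,1],[13,0],[15,1],[16,1],[19,4],[23,2],[23,4]]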